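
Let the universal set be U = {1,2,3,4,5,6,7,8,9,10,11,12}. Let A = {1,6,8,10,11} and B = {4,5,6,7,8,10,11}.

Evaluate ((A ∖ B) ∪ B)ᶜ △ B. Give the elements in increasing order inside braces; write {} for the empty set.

A ∖ B = {1}
(A ∖ B) ∪ B = {1,4,5,6,7,8,10,11}
((A ∖ B) ∪ B)ᶜ = {2,3,9,12}
((A ∖ B) ∪ B)ᶜ △ B = {2,3,4,5,6,7,8,9,10,11,12}

{2,3,4,5,6,7,8,9,10,11,12}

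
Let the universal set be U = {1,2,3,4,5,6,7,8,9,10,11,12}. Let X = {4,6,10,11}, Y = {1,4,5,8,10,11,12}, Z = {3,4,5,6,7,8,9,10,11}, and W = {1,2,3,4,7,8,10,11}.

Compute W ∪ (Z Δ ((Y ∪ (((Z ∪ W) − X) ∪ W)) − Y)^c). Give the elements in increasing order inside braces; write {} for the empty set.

Z ∪ W = {1,2,3,4,5,6,7,8,9,10,11}
(Z ∪ W) − X = {1,2,3,5,7,8,9}
((Z ∪ W) − X) ∪ W = {1,2,3,4,5,7,8,9,10,11}
Y ∪ (((Z ∪ W) − X) ∪ W) = {1,2,3,4,5,7,8,9,10,11,12}
(Y ∪ (((Z ∪ W) − X) ∪ W)) − Y = {2,3,7,9}
((Y ∪ (((Z ∪ W) − X) ∪ W)) − Y)^c = {1,4,5,6,8,10,11,12}
Z Δ ((Y ∪ (((Z ∪ W) − X) ∪ W)) − Y)^c = {1,3,7,9,12}
W ∪ (Z Δ ((Y ∪ (((Z ∪ W) − X) ∪ W)) − Y)^c) = {1,2,3,4,7,8,9,10,11,12}

{1,2,3,4,7,8,9,10,11,12}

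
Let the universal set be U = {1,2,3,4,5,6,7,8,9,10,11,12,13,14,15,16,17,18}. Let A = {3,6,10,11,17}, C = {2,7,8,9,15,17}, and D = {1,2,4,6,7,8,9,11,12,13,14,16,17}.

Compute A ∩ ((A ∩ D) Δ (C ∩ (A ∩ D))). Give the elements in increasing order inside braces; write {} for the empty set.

{6,11}

A ∩ D = {6,11,17}
C ∩ (A ∩ D) = {17}
(A ∩ D) Δ (C ∩ (A ∩ D)) = {6,11}
A ∩ ((A ∩ D) Δ (C ∩ (A ∩ D))) = {6,11}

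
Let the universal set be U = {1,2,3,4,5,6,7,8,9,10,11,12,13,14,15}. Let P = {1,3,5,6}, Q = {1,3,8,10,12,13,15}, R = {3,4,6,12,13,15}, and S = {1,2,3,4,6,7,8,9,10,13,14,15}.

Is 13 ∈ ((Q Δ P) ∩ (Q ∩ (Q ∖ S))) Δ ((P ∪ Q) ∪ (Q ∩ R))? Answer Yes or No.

Yes

13 ∈ Q and 13 ∉ P, so 13 ∈ Q Δ P
13 ∈ Q and 13 ∈ S, so 13 ∉ Q ∖ S
13 ∈ Q and 13 ∉ (Q ∖ S), so 13 ∉ Q ∩ (Q ∖ S)
13 ∈ (Q Δ P) and 13 ∉ (Q ∩ (Q ∖ S)), so 13 ∉ (Q Δ P) ∩ (Q ∩ (Q ∖ S))
13 ∉ P and 13 ∈ Q, so 13 ∈ P ∪ Q
13 ∈ Q and 13 ∈ R, so 13 ∈ Q ∩ R
13 ∈ (P ∪ Q) and 13 ∈ (Q ∩ R), so 13 ∈ (P ∪ Q) ∪ (Q ∩ R)
13 ∉ ((Q Δ P) ∩ (Q ∩ (Q ∖ S))) and 13 ∈ ((P ∪ Q) ∪ (Q ∩ R)), so 13 ∈ ((Q Δ P) ∩ (Q ∩ (Q ∖ S))) Δ ((P ∪ Q) ∪ (Q ∩ R))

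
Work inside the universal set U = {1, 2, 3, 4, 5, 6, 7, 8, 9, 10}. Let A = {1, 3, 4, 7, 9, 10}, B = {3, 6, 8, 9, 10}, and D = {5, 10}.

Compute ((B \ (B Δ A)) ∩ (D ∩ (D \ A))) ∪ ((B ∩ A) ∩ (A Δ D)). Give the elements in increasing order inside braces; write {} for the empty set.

B Δ A = {1, 4, 6, 7, 8}
B \ (B Δ A) = {3, 9, 10}
D \ A = {5}
D ∩ (D \ A) = {5}
(B \ (B Δ A)) ∩ (D ∩ (D \ A)) = {}
B ∩ A = {3, 9, 10}
A Δ D = {1, 3, 4, 5, 7, 9}
(B ∩ A) ∩ (A Δ D) = {3, 9}
((B \ (B Δ A)) ∩ (D ∩ (D \ A))) ∪ ((B ∩ A) ∩ (A Δ D)) = {3, 9}

{3, 9}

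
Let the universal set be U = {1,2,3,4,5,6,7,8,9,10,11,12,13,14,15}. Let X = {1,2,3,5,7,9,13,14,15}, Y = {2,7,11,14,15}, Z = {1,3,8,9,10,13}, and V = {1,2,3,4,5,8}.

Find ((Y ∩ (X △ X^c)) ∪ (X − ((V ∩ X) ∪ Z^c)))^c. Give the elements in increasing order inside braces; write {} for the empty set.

X^c = {4,6,8,10,11,12}
X △ X^c = {1,2,3,4,5,6,7,8,9,10,11,12,13,14,15}
Y ∩ (X △ X^c) = {2,7,11,14,15}
V ∩ X = {1,2,3,5}
Z^c = {2,4,5,6,7,11,12,14,15}
(V ∩ X) ∪ Z^c = {1,2,3,4,5,6,7,11,12,14,15}
X − ((V ∩ X) ∪ Z^c) = {9,13}
(Y ∩ (X △ X^c)) ∪ (X − ((V ∩ X) ∪ Z^c)) = {2,7,9,11,13,14,15}
((Y ∩ (X △ X^c)) ∪ (X − ((V ∩ X) ∪ Z^c)))^c = {1,3,4,5,6,8,10,12}

{1,3,4,5,6,8,10,12}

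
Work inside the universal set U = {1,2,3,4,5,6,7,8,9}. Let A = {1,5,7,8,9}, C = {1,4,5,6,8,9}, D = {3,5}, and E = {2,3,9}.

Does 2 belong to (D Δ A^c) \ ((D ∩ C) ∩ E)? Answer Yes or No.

Yes

2 ∉ A, so 2 ∈ A^c
2 ∉ D and 2 ∈ A^c, so 2 ∈ D Δ A^c
2 ∉ D and 2 ∉ C, so 2 ∉ D ∩ C
2 ∉ (D ∩ C) and 2 ∈ E, so 2 ∉ (D ∩ C) ∩ E
2 ∈ (D Δ A^c) and 2 ∉ ((D ∩ C) ∩ E), so 2 ∈ (D Δ A^c) \ ((D ∩ C) ∩ E)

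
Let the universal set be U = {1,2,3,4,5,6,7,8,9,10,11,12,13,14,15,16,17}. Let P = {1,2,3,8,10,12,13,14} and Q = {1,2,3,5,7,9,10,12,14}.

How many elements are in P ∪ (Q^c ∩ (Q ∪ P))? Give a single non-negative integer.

Q^c = {4,6,8,11,13,15,16,17}
Q ∪ P = {1,2,3,5,7,8,9,10,12,13,14}
Q^c ∩ (Q ∪ P) = {8,13}
P ∪ (Q^c ∩ (Q ∪ P)) = {1,2,3,8,10,12,13,14}
|P ∪ (Q^c ∩ (Q ∪ P))| = 8

8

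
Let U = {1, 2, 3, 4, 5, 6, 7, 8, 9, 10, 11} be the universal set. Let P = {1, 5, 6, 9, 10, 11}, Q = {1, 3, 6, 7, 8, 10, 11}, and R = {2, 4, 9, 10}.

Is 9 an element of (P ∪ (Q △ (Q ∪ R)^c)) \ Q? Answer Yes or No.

9 ∉ Q and 9 ∈ R, so 9 ∈ Q ∪ R
9 ∉ (Q ∪ R)^c since 9 ∈ (Q ∪ R)
9 ∉ Q and 9 ∉ (Q ∪ R)^c, so 9 ∉ Q △ (Q ∪ R)^c
9 ∈ P and 9 ∉ (Q △ (Q ∪ R)^c), so 9 ∈ P ∪ (Q △ (Q ∪ R)^c)
9 ∈ (P ∪ (Q △ (Q ∪ R)^c)) and 9 ∉ Q, so 9 ∈ (P ∪ (Q △ (Q ∪ R)^c)) \ Q

Yes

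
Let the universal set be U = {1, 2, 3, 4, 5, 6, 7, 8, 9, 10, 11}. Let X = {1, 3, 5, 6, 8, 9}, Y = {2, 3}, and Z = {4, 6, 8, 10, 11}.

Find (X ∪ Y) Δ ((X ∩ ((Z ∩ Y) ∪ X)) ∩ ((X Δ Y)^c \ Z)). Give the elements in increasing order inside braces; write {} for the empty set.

{1, 2, 5, 6, 8, 9}

X ∪ Y = {1, 2, 3, 5, 6, 8, 9}
Z ∩ Y = {}
(Z ∩ Y) ∪ X = {1, 3, 5, 6, 8, 9}
X ∩ ((Z ∩ Y) ∪ X) = {1, 3, 5, 6, 8, 9}
X Δ Y = {1, 2, 5, 6, 8, 9}
(X Δ Y)^c = {3, 4, 7, 10, 11}
(X Δ Y)^c \ Z = {3, 7}
(X ∩ ((Z ∩ Y) ∪ X)) ∩ ((X Δ Y)^c \ Z) = {3}
(X ∪ Y) Δ ((X ∩ ((Z ∩ Y) ∪ X)) ∩ ((X Δ Y)^c \ Z)) = {1, 2, 5, 6, 8, 9}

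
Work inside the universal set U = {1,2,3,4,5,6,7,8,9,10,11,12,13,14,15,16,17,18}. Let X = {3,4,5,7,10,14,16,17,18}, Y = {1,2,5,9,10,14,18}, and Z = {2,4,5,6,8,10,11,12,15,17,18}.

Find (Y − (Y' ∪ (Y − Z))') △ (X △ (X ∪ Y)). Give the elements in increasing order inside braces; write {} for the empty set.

{2,14}

Y' = {3,4,6,7,8,11,12,13,15,16,17}
Y − Z = {1,9,14}
Y' ∪ (Y − Z) = {1,3,4,6,7,8,9,11,12,13,14,15,16,17}
(Y' ∪ (Y − Z))' = {2,5,10,18}
Y − (Y' ∪ (Y − Z))' = {1,9,14}
X ∪ Y = {1,2,3,4,5,7,9,10,14,16,17,18}
X △ (X ∪ Y) = {1,2,9}
(Y − (Y' ∪ (Y − Z))') △ (X △ (X ∪ Y)) = {2,14}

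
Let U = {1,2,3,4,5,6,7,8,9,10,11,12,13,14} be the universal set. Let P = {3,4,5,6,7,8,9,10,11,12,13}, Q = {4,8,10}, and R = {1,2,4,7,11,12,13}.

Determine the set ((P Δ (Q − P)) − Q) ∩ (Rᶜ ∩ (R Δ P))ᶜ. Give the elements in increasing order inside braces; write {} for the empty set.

{7,11,12,13}

Q − P = {}
P Δ (Q − P) = {3,4,5,6,7,8,9,10,11,12,13}
(P Δ (Q − P)) − Q = {3,5,6,7,9,11,12,13}
Rᶜ = {3,5,6,8,9,10,14}
R Δ P = {1,2,3,5,6,8,9,10}
Rᶜ ∩ (R Δ P) = {3,5,6,8,9,10}
(Rᶜ ∩ (R Δ P))ᶜ = {1,2,4,7,11,12,13,14}
((P Δ (Q − P)) − Q) ∩ (Rᶜ ∩ (R Δ P))ᶜ = {7,11,12,13}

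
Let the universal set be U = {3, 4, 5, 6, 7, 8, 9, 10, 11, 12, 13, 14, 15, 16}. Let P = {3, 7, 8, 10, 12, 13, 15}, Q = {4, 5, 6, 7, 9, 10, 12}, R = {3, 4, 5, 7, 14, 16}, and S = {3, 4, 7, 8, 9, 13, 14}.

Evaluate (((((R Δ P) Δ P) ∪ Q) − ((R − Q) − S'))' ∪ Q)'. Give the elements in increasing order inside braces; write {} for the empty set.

R Δ P = {4, 5, 8, 10, 12, 13, 14, 15, 16}
(R Δ P) Δ P = {3, 4, 5, 7, 14, 16}
((R Δ P) Δ P) ∪ Q = {3, 4, 5, 6, 7, 9, 10, 12, 14, 16}
R − Q = {3, 14, 16}
S' = {5, 6, 10, 11, 12, 15, 16}
(R − Q) − S' = {3, 14}
(((R Δ P) Δ P) ∪ Q) − ((R − Q) − S') = {4, 5, 6, 7, 9, 10, 12, 16}
((((R Δ P) Δ P) ∪ Q) − ((R − Q) − S'))' = {3, 8, 11, 13, 14, 15}
((((R Δ P) Δ P) ∪ Q) − ((R − Q) − S'))' ∪ Q = {3, 4, 5, 6, 7, 8, 9, 10, 11, 12, 13, 14, 15}
(((((R Δ P) Δ P) ∪ Q) − ((R − Q) − S'))' ∪ Q)' = {16}

{16}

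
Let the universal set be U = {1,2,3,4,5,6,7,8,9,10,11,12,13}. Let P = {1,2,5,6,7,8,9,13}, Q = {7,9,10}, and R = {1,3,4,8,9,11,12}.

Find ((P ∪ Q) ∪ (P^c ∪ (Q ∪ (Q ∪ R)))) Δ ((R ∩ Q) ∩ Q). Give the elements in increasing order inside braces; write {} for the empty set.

{1,2,3,4,5,6,7,8,10,11,12,13}

P ∪ Q = {1,2,5,6,7,8,9,10,13}
P^c = {3,4,10,11,12}
Q ∪ R = {1,3,4,7,8,9,10,11,12}
Q ∪ (Q ∪ R) = {1,3,4,7,8,9,10,11,12}
P^c ∪ (Q ∪ (Q ∪ R)) = {1,3,4,7,8,9,10,11,12}
(P ∪ Q) ∪ (P^c ∪ (Q ∪ (Q ∪ R))) = {1,2,3,4,5,6,7,8,9,10,11,12,13}
R ∩ Q = {9}
(R ∩ Q) ∩ Q = {9}
((P ∪ Q) ∪ (P^c ∪ (Q ∪ (Q ∪ R)))) Δ ((R ∩ Q) ∩ Q) = {1,2,3,4,5,6,7,8,10,11,12,13}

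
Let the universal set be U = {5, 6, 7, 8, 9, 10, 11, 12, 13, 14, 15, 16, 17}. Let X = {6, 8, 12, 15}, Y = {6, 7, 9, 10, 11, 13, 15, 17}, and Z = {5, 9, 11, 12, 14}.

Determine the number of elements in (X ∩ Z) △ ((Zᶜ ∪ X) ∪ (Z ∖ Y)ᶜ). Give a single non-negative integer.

X ∩ Z = {12}
Zᶜ = {6, 7, 8, 10, 13, 15, 16, 17}
Zᶜ ∪ X = {6, 7, 8, 10, 12, 13, 15, 16, 17}
Z ∖ Y = {5, 12, 14}
(Z ∖ Y)ᶜ = {6, 7, 8, 9, 10, 11, 13, 15, 16, 17}
(Zᶜ ∪ X) ∪ (Z ∖ Y)ᶜ = {6, 7, 8, 9, 10, 11, 12, 13, 15, 16, 17}
(X ∩ Z) △ ((Zᶜ ∪ X) ∪ (Z ∖ Y)ᶜ) = {6, 7, 8, 9, 10, 11, 13, 15, 16, 17}
|(X ∩ Z) △ ((Zᶜ ∪ X) ∪ (Z ∖ Y)ᶜ)| = 10

10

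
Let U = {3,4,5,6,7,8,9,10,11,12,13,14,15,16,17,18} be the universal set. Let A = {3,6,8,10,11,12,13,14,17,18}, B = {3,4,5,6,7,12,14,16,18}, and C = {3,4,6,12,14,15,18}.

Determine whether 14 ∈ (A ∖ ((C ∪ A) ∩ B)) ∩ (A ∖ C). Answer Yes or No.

No

14 ∈ C and 14 ∈ A, so 14 ∈ C ∪ A
14 ∈ (C ∪ A) and 14 ∈ B, so 14 ∈ (C ∪ A) ∩ B
14 ∈ A and 14 ∈ ((C ∪ A) ∩ B), so 14 ∉ A ∖ ((C ∪ A) ∩ B)
14 ∈ A and 14 ∈ C, so 14 ∉ A ∖ C
14 ∉ (A ∖ ((C ∪ A) ∩ B)) and 14 ∉ (A ∖ C), so 14 ∉ (A ∖ ((C ∪ A) ∩ B)) ∩ (A ∖ C)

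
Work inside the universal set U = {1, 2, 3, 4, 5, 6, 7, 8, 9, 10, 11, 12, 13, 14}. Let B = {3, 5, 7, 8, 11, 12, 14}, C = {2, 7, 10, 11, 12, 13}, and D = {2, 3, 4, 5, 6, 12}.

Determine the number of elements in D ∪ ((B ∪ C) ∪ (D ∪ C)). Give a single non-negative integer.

B ∪ C = {2, 3, 5, 7, 8, 10, 11, 12, 13, 14}
D ∪ C = {2, 3, 4, 5, 6, 7, 10, 11, 12, 13}
(B ∪ C) ∪ (D ∪ C) = {2, 3, 4, 5, 6, 7, 8, 10, 11, 12, 13, 14}
D ∪ ((B ∪ C) ∪ (D ∪ C)) = {2, 3, 4, 5, 6, 7, 8, 10, 11, 12, 13, 14}
|D ∪ ((B ∪ C) ∪ (D ∪ C))| = 12

12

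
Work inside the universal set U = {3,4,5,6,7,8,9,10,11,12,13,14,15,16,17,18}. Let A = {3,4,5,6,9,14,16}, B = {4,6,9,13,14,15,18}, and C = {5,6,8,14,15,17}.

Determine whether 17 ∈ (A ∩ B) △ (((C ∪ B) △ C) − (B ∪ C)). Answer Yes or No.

No

17 ∉ A and 17 ∉ B, so 17 ∉ A ∩ B
17 ∈ C and 17 ∉ B, so 17 ∈ C ∪ B
17 ∈ (C ∪ B) and 17 ∈ C, so 17 ∉ (C ∪ B) △ C
17 ∉ B and 17 ∈ C, so 17 ∈ B ∪ C
17 ∉ ((C ∪ B) △ C) and 17 ∈ (B ∪ C), so 17 ∉ ((C ∪ B) △ C) − (B ∪ C)
17 ∉ (A ∩ B) and 17 ∉ (((C ∪ B) △ C) − (B ∪ C)), so 17 ∉ (A ∩ B) △ (((C ∪ B) △ C) − (B ∪ C))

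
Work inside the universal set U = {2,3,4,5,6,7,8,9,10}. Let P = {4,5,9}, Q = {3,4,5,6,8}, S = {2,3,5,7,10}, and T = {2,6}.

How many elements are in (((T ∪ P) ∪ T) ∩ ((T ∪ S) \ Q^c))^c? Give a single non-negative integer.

7

T ∪ P = {2,4,5,6,9}
(T ∪ P) ∪ T = {2,4,5,6,9}
T ∪ S = {2,3,5,6,7,10}
Q^c = {2,7,9,10}
(T ∪ S) \ Q^c = {3,5,6}
((T ∪ P) ∪ T) ∩ ((T ∪ S) \ Q^c) = {5,6}
(((T ∪ P) ∪ T) ∩ ((T ∪ S) \ Q^c))^c = {2,3,4,7,8,9,10}
|(((T ∪ P) ∪ T) ∩ ((T ∪ S) \ Q^c))^c| = 7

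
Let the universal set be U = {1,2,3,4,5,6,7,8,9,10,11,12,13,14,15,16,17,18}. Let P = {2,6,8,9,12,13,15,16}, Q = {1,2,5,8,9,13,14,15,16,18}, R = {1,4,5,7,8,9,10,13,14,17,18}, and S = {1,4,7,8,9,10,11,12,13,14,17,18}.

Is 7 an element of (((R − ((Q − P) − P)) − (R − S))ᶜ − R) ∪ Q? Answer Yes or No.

7 ∉ Q and 7 ∉ P, so 7 ∉ Q − P
7 ∉ (Q − P) and 7 ∉ P, so 7 ∉ (Q − P) − P
7 ∈ R and 7 ∉ ((Q − P) − P), so 7 ∈ R − ((Q − P) − P)
7 ∈ R and 7 ∈ S, so 7 ∉ R − S
7 ∈ (R − ((Q − P) − P)) and 7 ∉ (R − S), so 7 ∈ (R − ((Q − P) − P)) − (R − S)
7 ∉ ((R − ((Q − P) − P)) − (R − S))ᶜ since 7 ∈ ((R − ((Q − P) − P)) − (R − S))
7 ∉ ((R − ((Q − P) − P)) − (R − S))ᶜ and 7 ∈ R, so 7 ∉ ((R − ((Q − P) − P)) − (R − S))ᶜ − R
7 ∉ (((R − ((Q − P) − P)) − (R − S))ᶜ − R) and 7 ∉ Q, so 7 ∉ (((R − ((Q − P) − P)) − (R − S))ᶜ − R) ∪ Q

No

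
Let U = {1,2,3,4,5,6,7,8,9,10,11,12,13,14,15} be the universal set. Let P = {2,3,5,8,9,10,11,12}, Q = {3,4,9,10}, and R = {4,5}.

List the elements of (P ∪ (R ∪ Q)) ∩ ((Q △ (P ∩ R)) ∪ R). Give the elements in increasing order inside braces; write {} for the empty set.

R ∪ Q = {3,4,5,9,10}
P ∪ (R ∪ Q) = {2,3,4,5,8,9,10,11,12}
P ∩ R = {5}
Q △ (P ∩ R) = {3,4,5,9,10}
(Q △ (P ∩ R)) ∪ R = {3,4,5,9,10}
(P ∪ (R ∪ Q)) ∩ ((Q △ (P ∩ R)) ∪ R) = {3,4,5,9,10}

{3,4,5,9,10}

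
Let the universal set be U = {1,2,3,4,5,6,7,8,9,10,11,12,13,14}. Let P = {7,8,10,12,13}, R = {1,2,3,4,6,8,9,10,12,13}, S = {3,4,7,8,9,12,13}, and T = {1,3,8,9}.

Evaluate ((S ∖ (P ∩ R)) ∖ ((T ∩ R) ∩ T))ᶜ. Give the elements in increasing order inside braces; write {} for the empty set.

P ∩ R = {8,10,12,13}
S ∖ (P ∩ R) = {3,4,7,9}
T ∩ R = {1,3,8,9}
(T ∩ R) ∩ T = {1,3,8,9}
(S ∖ (P ∩ R)) ∖ ((T ∩ R) ∩ T) = {4,7}
((S ∖ (P ∩ R)) ∖ ((T ∩ R) ∩ T))ᶜ = {1,2,3,5,6,8,9,10,11,12,13,14}

{1,2,3,5,6,8,9,10,11,12,13,14}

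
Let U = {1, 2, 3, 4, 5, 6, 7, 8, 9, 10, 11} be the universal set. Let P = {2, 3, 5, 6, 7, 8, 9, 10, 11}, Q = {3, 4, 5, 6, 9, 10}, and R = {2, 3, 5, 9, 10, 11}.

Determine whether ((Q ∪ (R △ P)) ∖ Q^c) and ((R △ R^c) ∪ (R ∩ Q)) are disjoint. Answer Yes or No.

No

R △ P = {6, 7, 8}
Q ∪ (R △ P) = {3, 4, 5, 6, 7, 8, 9, 10}
Q^c = {1, 2, 7, 8, 11}
(Q ∪ (R △ P)) ∖ Q^c = {3, 4, 5, 6, 9, 10}
R^c = {1, 4, 6, 7, 8}
R △ R^c = {1, 2, 3, 4, 5, 6, 7, 8, 9, 10, 11}
R ∩ Q = {3, 5, 9, 10}
(R △ R^c) ∪ (R ∩ Q) = {1, 2, 3, 4, 5, 6, 7, 8, 9, 10, 11}
3 lies in both, so they are not disjoint.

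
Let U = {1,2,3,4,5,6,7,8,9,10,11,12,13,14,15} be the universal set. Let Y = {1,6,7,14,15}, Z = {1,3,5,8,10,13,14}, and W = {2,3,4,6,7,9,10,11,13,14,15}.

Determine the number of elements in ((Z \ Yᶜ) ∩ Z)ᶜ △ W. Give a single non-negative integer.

Yᶜ = {2,3,4,5,8,9,10,11,12,13}
Z \ Yᶜ = {1,14}
(Z \ Yᶜ) ∩ Z = {1,14}
((Z \ Yᶜ) ∩ Z)ᶜ = {2,3,4,5,6,7,8,9,10,11,12,13,15}
((Z \ Yᶜ) ∩ Z)ᶜ △ W = {5,8,12,14}
|((Z \ Yᶜ) ∩ Z)ᶜ △ W| = 4

4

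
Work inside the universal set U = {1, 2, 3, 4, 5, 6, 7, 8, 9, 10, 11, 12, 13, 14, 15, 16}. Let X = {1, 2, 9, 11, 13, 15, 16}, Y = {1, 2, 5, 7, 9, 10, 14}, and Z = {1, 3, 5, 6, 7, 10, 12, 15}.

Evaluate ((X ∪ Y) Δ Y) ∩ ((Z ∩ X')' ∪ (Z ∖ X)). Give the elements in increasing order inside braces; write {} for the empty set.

X ∪ Y = {1, 2, 5, 7, 9, 10, 11, 13, 14, 15, 16}
(X ∪ Y) Δ Y = {11, 13, 15, 16}
X' = {3, 4, 5, 6, 7, 8, 10, 12, 14}
Z ∩ X' = {3, 5, 6, 7, 10, 12}
(Z ∩ X')' = {1, 2, 4, 8, 9, 11, 13, 14, 15, 16}
Z ∖ X = {3, 5, 6, 7, 10, 12}
(Z ∩ X')' ∪ (Z ∖ X) = {1, 2, 3, 4, 5, 6, 7, 8, 9, 10, 11, 12, 13, 14, 15, 16}
((X ∪ Y) Δ Y) ∩ ((Z ∩ X')' ∪ (Z ∖ X)) = {11, 13, 15, 16}

{11, 13, 15, 16}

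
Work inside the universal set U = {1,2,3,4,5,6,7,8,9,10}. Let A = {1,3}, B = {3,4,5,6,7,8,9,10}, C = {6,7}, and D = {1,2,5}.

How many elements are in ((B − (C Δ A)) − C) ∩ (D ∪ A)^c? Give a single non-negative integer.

C Δ A = {1,3,6,7}
B − (C Δ A) = {4,5,8,9,10}
(B − (C Δ A)) − C = {4,5,8,9,10}
D ∪ A = {1,2,3,5}
(D ∪ A)^c = {4,6,7,8,9,10}
((B − (C Δ A)) − C) ∩ (D ∪ A)^c = {4,8,9,10}
|((B − (C Δ A)) − C) ∩ (D ∪ A)^c| = 4

4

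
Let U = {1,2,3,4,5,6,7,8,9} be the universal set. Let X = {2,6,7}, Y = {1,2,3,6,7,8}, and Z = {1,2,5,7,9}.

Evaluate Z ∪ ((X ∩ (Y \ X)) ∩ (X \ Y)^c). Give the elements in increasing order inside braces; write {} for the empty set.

{1,2,5,7,9}

Y \ X = {1,3,8}
X ∩ (Y \ X) = {}
X \ Y = {}
(X \ Y)^c = {1,2,3,4,5,6,7,8,9}
(X ∩ (Y \ X)) ∩ (X \ Y)^c = {}
Z ∪ ((X ∩ (Y \ X)) ∩ (X \ Y)^c) = {1,2,5,7,9}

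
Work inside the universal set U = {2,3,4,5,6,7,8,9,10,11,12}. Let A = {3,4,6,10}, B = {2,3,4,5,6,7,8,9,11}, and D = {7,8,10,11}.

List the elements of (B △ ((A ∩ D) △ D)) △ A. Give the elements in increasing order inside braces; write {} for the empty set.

{2,5,9,10}

A ∩ D = {10}
(A ∩ D) △ D = {7,8,11}
B △ ((A ∩ D) △ D) = {2,3,4,5,6,9}
(B △ ((A ∩ D) △ D)) △ A = {2,5,9,10}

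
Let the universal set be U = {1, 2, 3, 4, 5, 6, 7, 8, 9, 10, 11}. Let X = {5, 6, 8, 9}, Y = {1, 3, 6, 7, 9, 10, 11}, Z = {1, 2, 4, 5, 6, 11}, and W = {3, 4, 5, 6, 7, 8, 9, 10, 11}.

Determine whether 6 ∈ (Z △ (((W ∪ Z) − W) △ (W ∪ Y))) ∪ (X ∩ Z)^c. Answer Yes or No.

No

6 ∈ W and 6 ∈ Z, so 6 ∈ W ∪ Z
6 ∈ (W ∪ Z) and 6 ∈ W, so 6 ∉ (W ∪ Z) − W
6 ∈ W and 6 ∈ Y, so 6 ∈ W ∪ Y
6 ∉ ((W ∪ Z) − W) and 6 ∈ (W ∪ Y), so 6 ∈ ((W ∪ Z) − W) △ (W ∪ Y)
6 ∈ Z and 6 ∈ (((W ∪ Z) − W) △ (W ∪ Y)), so 6 ∉ Z △ (((W ∪ Z) − W) △ (W ∪ Y))
6 ∈ X and 6 ∈ Z, so 6 ∈ X ∩ Z
6 ∉ (X ∩ Z)^c since 6 ∈ (X ∩ Z)
6 ∉ (Z △ (((W ∪ Z) − W) △ (W ∪ Y))) and 6 ∉ (X ∩ Z)^c, so 6 ∉ (Z △ (((W ∪ Z) − W) △ (W ∪ Y))) ∪ (X ∩ Z)^c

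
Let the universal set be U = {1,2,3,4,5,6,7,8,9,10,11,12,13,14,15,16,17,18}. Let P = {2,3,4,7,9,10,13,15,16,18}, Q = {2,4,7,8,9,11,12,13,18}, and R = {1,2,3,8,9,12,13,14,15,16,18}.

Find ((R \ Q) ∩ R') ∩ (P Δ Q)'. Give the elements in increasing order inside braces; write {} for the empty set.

{}

R \ Q = {1,3,14,15,16}
R' = {4,5,6,7,10,11,17}
(R \ Q) ∩ R' = {}
P Δ Q = {3,8,10,11,12,15,16}
(P Δ Q)' = {1,2,4,5,6,7,9,13,14,17,18}
((R \ Q) ∩ R') ∩ (P Δ Q)' = {}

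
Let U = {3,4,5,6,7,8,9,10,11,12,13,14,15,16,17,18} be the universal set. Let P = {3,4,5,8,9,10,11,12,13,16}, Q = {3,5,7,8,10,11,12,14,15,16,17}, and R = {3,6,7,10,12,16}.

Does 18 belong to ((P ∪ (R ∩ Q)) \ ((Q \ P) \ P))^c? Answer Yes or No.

Yes

18 ∉ R and 18 ∉ Q, so 18 ∉ R ∩ Q
18 ∉ P and 18 ∉ (R ∩ Q), so 18 ∉ P ∪ (R ∩ Q)
18 ∉ Q and 18 ∉ P, so 18 ∉ Q \ P
18 ∉ (Q \ P) and 18 ∉ P, so 18 ∉ (Q \ P) \ P
18 ∉ (P ∪ (R ∩ Q)) and 18 ∉ ((Q \ P) \ P), so 18 ∉ (P ∪ (R ∩ Q)) \ ((Q \ P) \ P)
18 ∈ ((P ∪ (R ∩ Q)) \ ((Q \ P) \ P))^c since 18 ∉ ((P ∪ (R ∩ Q)) \ ((Q \ P) \ P))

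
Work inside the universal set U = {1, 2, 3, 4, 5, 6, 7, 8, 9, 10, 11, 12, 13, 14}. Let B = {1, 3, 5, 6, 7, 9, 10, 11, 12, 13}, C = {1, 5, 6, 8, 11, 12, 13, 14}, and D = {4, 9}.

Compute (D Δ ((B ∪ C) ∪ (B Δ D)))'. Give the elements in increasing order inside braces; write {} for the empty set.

{2, 4, 9}

B ∪ C = {1, 3, 5, 6, 7, 8, 9, 10, 11, 12, 13, 14}
B Δ D = {1, 3, 4, 5, 6, 7, 10, 11, 12, 13}
(B ∪ C) ∪ (B Δ D) = {1, 3, 4, 5, 6, 7, 8, 9, 10, 11, 12, 13, 14}
D Δ ((B ∪ C) ∪ (B Δ D)) = {1, 3, 5, 6, 7, 8, 10, 11, 12, 13, 14}
(D Δ ((B ∪ C) ∪ (B Δ D)))' = {2, 4, 9}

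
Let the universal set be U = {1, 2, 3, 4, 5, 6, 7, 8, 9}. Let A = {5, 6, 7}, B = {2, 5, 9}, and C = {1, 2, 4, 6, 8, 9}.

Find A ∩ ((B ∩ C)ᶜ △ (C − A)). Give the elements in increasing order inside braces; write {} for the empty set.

{5, 6, 7}

B ∩ C = {2, 9}
(B ∩ C)ᶜ = {1, 3, 4, 5, 6, 7, 8}
C − A = {1, 2, 4, 8, 9}
(B ∩ C)ᶜ △ (C − A) = {2, 3, 5, 6, 7, 9}
A ∩ ((B ∩ C)ᶜ △ (C − A)) = {5, 6, 7}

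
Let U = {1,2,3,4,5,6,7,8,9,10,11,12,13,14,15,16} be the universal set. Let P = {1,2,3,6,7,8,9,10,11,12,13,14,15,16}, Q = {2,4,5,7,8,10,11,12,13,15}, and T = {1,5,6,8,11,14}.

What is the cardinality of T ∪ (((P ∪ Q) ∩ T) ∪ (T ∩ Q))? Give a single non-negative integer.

6

P ∪ Q = {1,2,3,4,5,6,7,8,9,10,11,12,13,14,15,16}
(P ∪ Q) ∩ T = {1,5,6,8,11,14}
T ∩ Q = {5,8,11}
((P ∪ Q) ∩ T) ∪ (T ∩ Q) = {1,5,6,8,11,14}
T ∪ (((P ∪ Q) ∩ T) ∪ (T ∩ Q)) = {1,5,6,8,11,14}
|T ∪ (((P ∪ Q) ∩ T) ∪ (T ∩ Q))| = 6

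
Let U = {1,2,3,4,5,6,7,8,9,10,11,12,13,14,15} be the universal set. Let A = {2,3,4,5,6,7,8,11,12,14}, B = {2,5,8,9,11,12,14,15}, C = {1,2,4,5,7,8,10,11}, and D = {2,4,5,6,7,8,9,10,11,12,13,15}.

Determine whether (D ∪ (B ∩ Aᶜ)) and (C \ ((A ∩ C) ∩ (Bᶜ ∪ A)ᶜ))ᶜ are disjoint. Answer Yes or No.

No

Aᶜ = {1,9,10,13,15}
B ∩ Aᶜ = {9,15}
D ∪ (B ∩ Aᶜ) = {2,4,5,6,7,8,9,10,11,12,13,15}
A ∩ C = {2,4,5,7,8,11}
Bᶜ = {1,3,4,6,7,10,13}
Bᶜ ∪ A = {1,2,3,4,5,6,7,8,10,11,12,13,14}
(Bᶜ ∪ A)ᶜ = {9,15}
(A ∩ C) ∩ (Bᶜ ∪ A)ᶜ = {}
C \ ((A ∩ C) ∩ (Bᶜ ∪ A)ᶜ) = {1,2,4,5,7,8,10,11}
(C \ ((A ∩ C) ∩ (Bᶜ ∪ A)ᶜ))ᶜ = {3,6,9,12,13,14,15}
6 lies in both, so they are not disjoint.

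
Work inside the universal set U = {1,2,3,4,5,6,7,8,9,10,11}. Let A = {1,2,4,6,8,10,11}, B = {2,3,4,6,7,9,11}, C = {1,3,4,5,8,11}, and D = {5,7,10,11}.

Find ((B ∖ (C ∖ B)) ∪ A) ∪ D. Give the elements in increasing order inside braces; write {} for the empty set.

{1,2,3,4,5,6,7,8,9,10,11}

C ∖ B = {1,5,8}
B ∖ (C ∖ B) = {2,3,4,6,7,9,11}
(B ∖ (C ∖ B)) ∪ A = {1,2,3,4,6,7,8,9,10,11}
((B ∖ (C ∖ B)) ∪ A) ∪ D = {1,2,3,4,5,6,7,8,9,10,11}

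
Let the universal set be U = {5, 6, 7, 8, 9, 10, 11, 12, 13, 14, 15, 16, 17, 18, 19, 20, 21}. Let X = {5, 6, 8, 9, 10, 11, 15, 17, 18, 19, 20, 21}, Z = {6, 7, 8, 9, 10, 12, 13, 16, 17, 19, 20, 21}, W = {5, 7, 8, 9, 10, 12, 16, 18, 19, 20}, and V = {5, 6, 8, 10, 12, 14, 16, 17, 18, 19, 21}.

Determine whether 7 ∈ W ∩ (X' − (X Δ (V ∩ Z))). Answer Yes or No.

Yes

7 ∉ X, so 7 ∈ X'
7 ∉ V and 7 ∈ Z, so 7 ∉ V ∩ Z
7 ∉ X and 7 ∉ (V ∩ Z), so 7 ∉ X Δ (V ∩ Z)
7 ∈ X' and 7 ∉ (X Δ (V ∩ Z)), so 7 ∈ X' − (X Δ (V ∩ Z))
7 ∈ W and 7 ∈ (X' − (X Δ (V ∩ Z))), so 7 ∈ W ∩ (X' − (X Δ (V ∩ Z)))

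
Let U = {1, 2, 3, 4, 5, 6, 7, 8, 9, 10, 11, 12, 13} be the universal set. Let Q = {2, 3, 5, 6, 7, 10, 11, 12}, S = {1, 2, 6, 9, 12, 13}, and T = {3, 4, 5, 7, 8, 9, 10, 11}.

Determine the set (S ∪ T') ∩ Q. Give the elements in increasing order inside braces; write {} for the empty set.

{2, 6, 12}

T' = {1, 2, 6, 12, 13}
S ∪ T' = {1, 2, 6, 9, 12, 13}
(S ∪ T') ∩ Q = {2, 6, 12}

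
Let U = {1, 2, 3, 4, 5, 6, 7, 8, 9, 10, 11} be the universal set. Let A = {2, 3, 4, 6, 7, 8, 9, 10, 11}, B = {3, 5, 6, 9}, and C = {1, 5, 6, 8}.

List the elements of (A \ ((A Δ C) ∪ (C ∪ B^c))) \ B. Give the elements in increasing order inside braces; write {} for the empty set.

{}

A Δ C = {1, 2, 3, 4, 5, 7, 9, 10, 11}
B^c = {1, 2, 4, 7, 8, 10, 11}
C ∪ B^c = {1, 2, 4, 5, 6, 7, 8, 10, 11}
(A Δ C) ∪ (C ∪ B^c) = {1, 2, 3, 4, 5, 6, 7, 8, 9, 10, 11}
A \ ((A Δ C) ∪ (C ∪ B^c)) = {}
(A \ ((A Δ C) ∪ (C ∪ B^c))) \ B = {}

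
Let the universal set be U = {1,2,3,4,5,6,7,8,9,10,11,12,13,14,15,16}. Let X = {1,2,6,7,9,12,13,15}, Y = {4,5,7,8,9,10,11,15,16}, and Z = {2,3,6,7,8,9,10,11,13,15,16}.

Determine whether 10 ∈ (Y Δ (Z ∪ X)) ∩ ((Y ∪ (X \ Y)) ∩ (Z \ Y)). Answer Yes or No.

10 ∈ Z and 10 ∉ X, so 10 ∈ Z ∪ X
10 ∈ Y and 10 ∈ (Z ∪ X), so 10 ∉ Y Δ (Z ∪ X)
10 ∉ X and 10 ∈ Y, so 10 ∉ X \ Y
10 ∈ Y and 10 ∉ (X \ Y), so 10 ∈ Y ∪ (X \ Y)
10 ∈ Z and 10 ∈ Y, so 10 ∉ Z \ Y
10 ∈ (Y ∪ (X \ Y)) and 10 ∉ (Z \ Y), so 10 ∉ (Y ∪ (X \ Y)) ∩ (Z \ Y)
10 ∉ (Y Δ (Z ∪ X)) and 10 ∉ ((Y ∪ (X \ Y)) ∩ (Z \ Y)), so 10 ∉ (Y Δ (Z ∪ X)) ∩ ((Y ∪ (X \ Y)) ∩ (Z \ Y))

No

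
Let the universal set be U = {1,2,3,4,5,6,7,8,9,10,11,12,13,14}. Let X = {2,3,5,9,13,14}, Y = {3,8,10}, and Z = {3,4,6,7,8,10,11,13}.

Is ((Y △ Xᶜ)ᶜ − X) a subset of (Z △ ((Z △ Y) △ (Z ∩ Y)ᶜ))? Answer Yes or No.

Xᶜ = {1,4,6,7,8,10,11,12}
Y △ Xᶜ = {1,3,4,6,7,11,12}
(Y △ Xᶜ)ᶜ = {2,5,8,9,10,13,14}
(Y △ Xᶜ)ᶜ − X = {8,10}
Z △ Y = {4,6,7,11,13}
Z ∩ Y = {3,8,10}
(Z ∩ Y)ᶜ = {1,2,4,5,6,7,9,11,12,13,14}
(Z △ Y) △ (Z ∩ Y)ᶜ = {1,2,5,9,12,14}
Z △ ((Z △ Y) △ (Z ∩ Y)ᶜ) = {1,2,3,4,5,6,7,8,9,10,11,12,13,14}
Every element of {8,10} is in {1,2,3,4,5,6,7,8,9,10,11,12,13,14}, so (Y △ Xᶜ)ᶜ − X ⊆ Z △ ((Z △ Y) △ (Z ∩ Y)ᶜ).

Yes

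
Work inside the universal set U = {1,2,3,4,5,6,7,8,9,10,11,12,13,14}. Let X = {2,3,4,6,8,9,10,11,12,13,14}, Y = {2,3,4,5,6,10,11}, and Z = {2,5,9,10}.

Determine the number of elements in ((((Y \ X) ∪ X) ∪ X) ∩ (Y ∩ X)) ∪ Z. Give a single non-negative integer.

Y \ X = {5}
(Y \ X) ∪ X = {2,3,4,5,6,8,9,10,11,12,13,14}
((Y \ X) ∪ X) ∪ X = {2,3,4,5,6,8,9,10,11,12,13,14}
Y ∩ X = {2,3,4,6,10,11}
(((Y \ X) ∪ X) ∪ X) ∩ (Y ∩ X) = {2,3,4,6,10,11}
((((Y \ X) ∪ X) ∪ X) ∩ (Y ∩ X)) ∪ Z = {2,3,4,5,6,9,10,11}
|((((Y \ X) ∪ X) ∪ X) ∩ (Y ∩ X)) ∪ Z| = 8

8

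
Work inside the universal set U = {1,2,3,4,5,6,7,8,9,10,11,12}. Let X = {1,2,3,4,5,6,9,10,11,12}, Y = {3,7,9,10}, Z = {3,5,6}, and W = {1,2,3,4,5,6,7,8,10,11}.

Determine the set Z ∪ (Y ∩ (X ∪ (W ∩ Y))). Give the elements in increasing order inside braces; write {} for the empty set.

W ∩ Y = {3,7,10}
X ∪ (W ∩ Y) = {1,2,3,4,5,6,7,9,10,11,12}
Y ∩ (X ∪ (W ∩ Y)) = {3,7,9,10}
Z ∪ (Y ∩ (X ∪ (W ∩ Y))) = {3,5,6,7,9,10}

{3,5,6,7,9,10}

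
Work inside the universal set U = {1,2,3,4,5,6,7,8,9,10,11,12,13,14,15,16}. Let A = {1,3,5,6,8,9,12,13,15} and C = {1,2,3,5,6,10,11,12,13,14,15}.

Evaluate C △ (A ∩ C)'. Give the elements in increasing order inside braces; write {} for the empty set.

A ∩ C = {1,3,5,6,12,13,15}
(A ∩ C)' = {2,4,7,8,9,10,11,14,16}
C △ (A ∩ C)' = {1,3,4,5,6,7,8,9,12,13,15,16}

{1,3,4,5,6,7,8,9,12,13,15,16}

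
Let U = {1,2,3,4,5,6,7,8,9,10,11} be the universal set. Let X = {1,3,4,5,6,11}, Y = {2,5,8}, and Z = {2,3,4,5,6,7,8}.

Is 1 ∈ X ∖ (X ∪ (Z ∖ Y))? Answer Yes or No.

No

1 ∉ Z and 1 ∉ Y, so 1 ∉ Z ∖ Y
1 ∈ X and 1 ∉ (Z ∖ Y), so 1 ∈ X ∪ (Z ∖ Y)
1 ∈ X and 1 ∈ (X ∪ (Z ∖ Y)), so 1 ∉ X ∖ (X ∪ (Z ∖ Y))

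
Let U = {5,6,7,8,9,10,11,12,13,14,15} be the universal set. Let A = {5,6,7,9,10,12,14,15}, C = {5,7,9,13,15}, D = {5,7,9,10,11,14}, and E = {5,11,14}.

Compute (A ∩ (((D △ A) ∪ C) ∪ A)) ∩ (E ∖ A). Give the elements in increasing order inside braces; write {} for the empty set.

D △ A = {6,11,12,15}
(D △ A) ∪ C = {5,6,7,9,11,12,13,15}
((D △ A) ∪ C) ∪ A = {5,6,7,9,10,11,12,13,14,15}
A ∩ (((D △ A) ∪ C) ∪ A) = {5,6,7,9,10,12,14,15}
E ∖ A = {11}
(A ∩ (((D △ A) ∪ C) ∪ A)) ∩ (E ∖ A) = {}

{}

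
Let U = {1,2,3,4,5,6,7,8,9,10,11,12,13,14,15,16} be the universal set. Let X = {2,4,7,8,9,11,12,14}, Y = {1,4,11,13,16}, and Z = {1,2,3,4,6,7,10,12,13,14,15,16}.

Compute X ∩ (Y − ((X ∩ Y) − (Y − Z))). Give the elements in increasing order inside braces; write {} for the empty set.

X ∩ Y = {4,11}
Y − Z = {11}
(X ∩ Y) − (Y − Z) = {4}
Y − ((X ∩ Y) − (Y − Z)) = {1,11,13,16}
X ∩ (Y − ((X ∩ Y) − (Y − Z))) = {11}

{11}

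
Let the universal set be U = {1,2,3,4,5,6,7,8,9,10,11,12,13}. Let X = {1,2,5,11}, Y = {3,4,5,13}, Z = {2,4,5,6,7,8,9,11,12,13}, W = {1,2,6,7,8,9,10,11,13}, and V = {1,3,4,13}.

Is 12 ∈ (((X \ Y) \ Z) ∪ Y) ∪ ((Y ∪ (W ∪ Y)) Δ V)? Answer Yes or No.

12 ∉ X and 12 ∉ Y, so 12 ∉ X \ Y
12 ∉ (X \ Y) and 12 ∈ Z, so 12 ∉ (X \ Y) \ Z
12 ∉ ((X \ Y) \ Z) and 12 ∉ Y, so 12 ∉ ((X \ Y) \ Z) ∪ Y
12 ∉ W and 12 ∉ Y, so 12 ∉ W ∪ Y
12 ∉ Y and 12 ∉ (W ∪ Y), so 12 ∉ Y ∪ (W ∪ Y)
12 ∉ (Y ∪ (W ∪ Y)) and 12 ∉ V, so 12 ∉ (Y ∪ (W ∪ Y)) Δ V
12 ∉ (((X \ Y) \ Z) ∪ Y) and 12 ∉ ((Y ∪ (W ∪ Y)) Δ V), so 12 ∉ (((X \ Y) \ Z) ∪ Y) ∪ ((Y ∪ (W ∪ Y)) Δ V)

No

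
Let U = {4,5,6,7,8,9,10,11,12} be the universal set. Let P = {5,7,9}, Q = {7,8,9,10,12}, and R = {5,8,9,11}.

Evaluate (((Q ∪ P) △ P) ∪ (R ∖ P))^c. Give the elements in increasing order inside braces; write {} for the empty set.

{4,5,6,7,9}

Q ∪ P = {5,7,8,9,10,12}
(Q ∪ P) △ P = {8,10,12}
R ∖ P = {8,11}
((Q ∪ P) △ P) ∪ (R ∖ P) = {8,10,11,12}
(((Q ∪ P) △ P) ∪ (R ∖ P))^c = {4,5,6,7,9}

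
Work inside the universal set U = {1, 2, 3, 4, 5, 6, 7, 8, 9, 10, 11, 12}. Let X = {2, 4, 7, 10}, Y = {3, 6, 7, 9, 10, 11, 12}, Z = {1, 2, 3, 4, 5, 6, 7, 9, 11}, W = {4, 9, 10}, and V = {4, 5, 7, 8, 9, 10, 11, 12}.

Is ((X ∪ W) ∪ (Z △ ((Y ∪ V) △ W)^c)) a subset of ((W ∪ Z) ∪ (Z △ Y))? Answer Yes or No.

Yes

X ∪ W = {2, 4, 7, 9, 10}
Y ∪ V = {3, 4, 5, 6, 7, 8, 9, 10, 11, 12}
(Y ∪ V) △ W = {3, 5, 6, 7, 8, 11, 12}
((Y ∪ V) △ W)^c = {1, 2, 4, 9, 10}
Z △ ((Y ∪ V) △ W)^c = {3, 5, 6, 7, 10, 11}
(X ∪ W) ∪ (Z △ ((Y ∪ V) △ W)^c) = {2, 3, 4, 5, 6, 7, 9, 10, 11}
W ∪ Z = {1, 2, 3, 4, 5, 6, 7, 9, 10, 11}
Z △ Y = {1, 2, 4, 5, 10, 12}
(W ∪ Z) ∪ (Z △ Y) = {1, 2, 3, 4, 5, 6, 7, 9, 10, 11, 12}
Every element of {2, 3, 4, 5, 6, 7, 9, 10, 11} is in {1, 2, 3, 4, 5, 6, 7, 9, 10, 11, 12}, so (X ∪ W) ∪ (Z △ ((Y ∪ V) △ W)^c) ⊆ (W ∪ Z) ∪ (Z △ Y).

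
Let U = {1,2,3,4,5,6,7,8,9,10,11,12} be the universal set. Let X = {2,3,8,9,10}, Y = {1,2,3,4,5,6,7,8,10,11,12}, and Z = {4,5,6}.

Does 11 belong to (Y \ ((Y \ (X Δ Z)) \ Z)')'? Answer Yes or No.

11 ∉ X and 11 ∉ Z, so 11 ∉ X Δ Z
11 ∈ Y and 11 ∉ (X Δ Z), so 11 ∈ Y \ (X Δ Z)
11 ∈ (Y \ (X Δ Z)) and 11 ∉ Z, so 11 ∈ (Y \ (X Δ Z)) \ Z
11 ∉ ((Y \ (X Δ Z)) \ Z)' since 11 ∈ ((Y \ (X Δ Z)) \ Z)
11 ∈ Y and 11 ∉ ((Y \ (X Δ Z)) \ Z)', so 11 ∈ Y \ ((Y \ (X Δ Z)) \ Z)'
11 ∉ (Y \ ((Y \ (X Δ Z)) \ Z)')' since 11 ∈ (Y \ ((Y \ (X Δ Z)) \ Z)')

No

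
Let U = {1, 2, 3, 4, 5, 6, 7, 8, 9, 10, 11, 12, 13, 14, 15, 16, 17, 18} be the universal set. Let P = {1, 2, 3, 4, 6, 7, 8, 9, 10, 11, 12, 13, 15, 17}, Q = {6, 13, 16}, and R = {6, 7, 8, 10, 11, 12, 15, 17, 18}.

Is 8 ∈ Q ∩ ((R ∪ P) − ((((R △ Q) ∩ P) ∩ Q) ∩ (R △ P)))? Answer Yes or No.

No

8 ∈ R and 8 ∈ P, so 8 ∈ R ∪ P
8 ∈ R and 8 ∉ Q, so 8 ∈ R △ Q
8 ∈ (R △ Q) and 8 ∈ P, so 8 ∈ (R △ Q) ∩ P
8 ∈ ((R △ Q) ∩ P) and 8 ∉ Q, so 8 ∉ ((R △ Q) ∩ P) ∩ Q
8 ∈ R and 8 ∈ P, so 8 ∉ R △ P
8 ∉ (((R △ Q) ∩ P) ∩ Q) and 8 ∉ (R △ P), so 8 ∉ (((R △ Q) ∩ P) ∩ Q) ∩ (R △ P)
8 ∈ (R ∪ P) and 8 ∉ ((((R △ Q) ∩ P) ∩ Q) ∩ (R △ P)), so 8 ∈ (R ∪ P) − ((((R △ Q) ∩ P) ∩ Q) ∩ (R △ P))
8 ∉ Q and 8 ∈ ((R ∪ P) − ((((R △ Q) ∩ P) ∩ Q) ∩ (R △ P))), so 8 ∉ Q ∩ ((R ∪ P) − ((((R △ Q) ∩ P) ∩ Q) ∩ (R △ P)))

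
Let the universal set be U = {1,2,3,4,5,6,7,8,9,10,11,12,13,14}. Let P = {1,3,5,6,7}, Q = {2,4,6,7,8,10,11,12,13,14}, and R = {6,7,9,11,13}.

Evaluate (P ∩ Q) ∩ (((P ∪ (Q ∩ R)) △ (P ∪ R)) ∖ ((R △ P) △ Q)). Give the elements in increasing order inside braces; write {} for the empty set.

{}

P ∩ Q = {6,7}
Q ∩ R = {6,7,11,13}
P ∪ (Q ∩ R) = {1,3,5,6,7,11,13}
P ∪ R = {1,3,5,6,7,9,11,13}
(P ∪ (Q ∩ R)) △ (P ∪ R) = {9}
R △ P = {1,3,5,9,11,13}
(R △ P) △ Q = {1,2,3,4,5,6,7,8,9,10,12,14}
((P ∪ (Q ∩ R)) △ (P ∪ R)) ∖ ((R △ P) △ Q) = {}
(P ∩ Q) ∩ (((P ∪ (Q ∩ R)) △ (P ∪ R)) ∖ ((R △ P) △ Q)) = {}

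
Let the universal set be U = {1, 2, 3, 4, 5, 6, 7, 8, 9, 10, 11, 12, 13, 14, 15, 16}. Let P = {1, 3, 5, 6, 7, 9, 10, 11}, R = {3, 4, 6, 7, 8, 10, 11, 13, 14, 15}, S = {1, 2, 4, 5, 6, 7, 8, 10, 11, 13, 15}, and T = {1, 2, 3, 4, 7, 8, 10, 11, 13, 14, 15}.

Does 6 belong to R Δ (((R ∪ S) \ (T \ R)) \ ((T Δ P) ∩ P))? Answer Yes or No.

Yes

6 ∈ R and 6 ∈ S, so 6 ∈ R ∪ S
6 ∉ T and 6 ∈ R, so 6 ∉ T \ R
6 ∈ (R ∪ S) and 6 ∉ (T \ R), so 6 ∈ (R ∪ S) \ (T \ R)
6 ∉ T and 6 ∈ P, so 6 ∈ T Δ P
6 ∈ (T Δ P) and 6 ∈ P, so 6 ∈ (T Δ P) ∩ P
6 ∈ ((R ∪ S) \ (T \ R)) and 6 ∈ ((T Δ P) ∩ P), so 6 ∉ ((R ∪ S) \ (T \ R)) \ ((T Δ P) ∩ P)
6 ∈ R and 6 ∉ (((R ∪ S) \ (T \ R)) \ ((T Δ P) ∩ P)), so 6 ∈ R Δ (((R ∪ S) \ (T \ R)) \ ((T Δ P) ∩ P))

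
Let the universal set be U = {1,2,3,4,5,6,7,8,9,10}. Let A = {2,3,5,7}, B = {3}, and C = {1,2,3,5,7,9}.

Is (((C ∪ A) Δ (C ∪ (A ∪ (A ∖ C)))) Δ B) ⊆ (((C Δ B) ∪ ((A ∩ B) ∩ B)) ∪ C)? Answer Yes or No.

Yes

C ∪ A = {1,2,3,5,7,9}
A ∖ C = {}
A ∪ (A ∖ C) = {2,3,5,7}
C ∪ (A ∪ (A ∖ C)) = {1,2,3,5,7,9}
(C ∪ A) Δ (C ∪ (A ∪ (A ∖ C))) = {}
((C ∪ A) Δ (C ∪ (A ∪ (A ∖ C)))) Δ B = {3}
C Δ B = {1,2,5,7,9}
A ∩ B = {3}
(A ∩ B) ∩ B = {3}
(C Δ B) ∪ ((A ∩ B) ∩ B) = {1,2,3,5,7,9}
((C Δ B) ∪ ((A ∩ B) ∩ B)) ∪ C = {1,2,3,5,7,9}
Every element of {3} is in {1,2,3,5,7,9}, so ((C ∪ A) Δ (C ∪ (A ∪ (A ∖ C)))) Δ B ⊆ ((C Δ B) ∪ ((A ∩ B) ∩ B)) ∪ C.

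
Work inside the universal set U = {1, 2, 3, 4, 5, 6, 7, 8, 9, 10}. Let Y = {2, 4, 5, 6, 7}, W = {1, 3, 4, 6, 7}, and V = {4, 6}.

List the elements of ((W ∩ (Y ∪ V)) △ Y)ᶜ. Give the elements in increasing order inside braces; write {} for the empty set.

Y ∪ V = {2, 4, 5, 6, 7}
W ∩ (Y ∪ V) = {4, 6, 7}
(W ∩ (Y ∪ V)) △ Y = {2, 5}
((W ∩ (Y ∪ V)) △ Y)ᶜ = {1, 3, 4, 6, 7, 8, 9, 10}

{1, 3, 4, 6, 7, 8, 9, 10}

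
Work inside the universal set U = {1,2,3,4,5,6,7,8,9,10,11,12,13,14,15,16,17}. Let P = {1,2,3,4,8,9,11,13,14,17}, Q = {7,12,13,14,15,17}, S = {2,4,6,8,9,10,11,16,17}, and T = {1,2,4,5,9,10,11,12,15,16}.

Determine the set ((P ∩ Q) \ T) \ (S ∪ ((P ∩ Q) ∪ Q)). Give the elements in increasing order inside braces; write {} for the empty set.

{}

P ∩ Q = {13,14,17}
(P ∩ Q) \ T = {13,14,17}
(P ∩ Q) ∪ Q = {7,12,13,14,15,17}
S ∪ ((P ∩ Q) ∪ Q) = {2,4,6,7,8,9,10,11,12,13,14,15,16,17}
((P ∩ Q) \ T) \ (S ∪ ((P ∩ Q) ∪ Q)) = {}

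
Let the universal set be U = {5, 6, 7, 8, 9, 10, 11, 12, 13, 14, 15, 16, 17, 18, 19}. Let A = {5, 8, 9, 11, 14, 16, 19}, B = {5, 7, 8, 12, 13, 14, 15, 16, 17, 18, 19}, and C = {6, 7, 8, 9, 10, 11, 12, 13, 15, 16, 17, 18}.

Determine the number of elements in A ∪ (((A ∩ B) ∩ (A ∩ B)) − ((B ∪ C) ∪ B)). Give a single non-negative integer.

7

A ∩ B = {5, 8, 14, 16, 19}
(A ∩ B) ∩ (A ∩ B) = {5, 8, 14, 16, 19}
B ∪ C = {5, 6, 7, 8, 9, 10, 11, 12, 13, 14, 15, 16, 17, 18, 19}
(B ∪ C) ∪ B = {5, 6, 7, 8, 9, 10, 11, 12, 13, 14, 15, 16, 17, 18, 19}
((A ∩ B) ∩ (A ∩ B)) − ((B ∪ C) ∪ B) = {}
A ∪ (((A ∩ B) ∩ (A ∩ B)) − ((B ∪ C) ∪ B)) = {5, 8, 9, 11, 14, 16, 19}
|A ∪ (((A ∩ B) ∩ (A ∩ B)) − ((B ∪ C) ∪ B))| = 7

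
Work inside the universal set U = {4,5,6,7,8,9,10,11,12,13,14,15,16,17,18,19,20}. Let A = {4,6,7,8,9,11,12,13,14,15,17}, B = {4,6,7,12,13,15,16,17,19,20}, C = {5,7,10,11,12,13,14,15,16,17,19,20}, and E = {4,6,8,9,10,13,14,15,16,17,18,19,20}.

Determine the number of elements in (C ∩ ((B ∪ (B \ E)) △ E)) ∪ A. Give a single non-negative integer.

12

B \ E = {7,12}
B ∪ (B \ E) = {4,6,7,12,13,15,16,17,19,20}
(B ∪ (B \ E)) △ E = {7,8,9,10,12,14,18}
C ∩ ((B ∪ (B \ E)) △ E) = {7,10,12,14}
(C ∩ ((B ∪ (B \ E)) △ E)) ∪ A = {4,6,7,8,9,10,11,12,13,14,15,17}
|(C ∩ ((B ∪ (B \ E)) △ E)) ∪ A| = 12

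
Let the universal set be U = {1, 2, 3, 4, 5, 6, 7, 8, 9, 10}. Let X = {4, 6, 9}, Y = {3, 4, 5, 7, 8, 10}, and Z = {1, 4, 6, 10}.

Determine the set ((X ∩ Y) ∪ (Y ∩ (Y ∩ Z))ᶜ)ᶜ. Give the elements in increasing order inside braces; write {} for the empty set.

{10}

X ∩ Y = {4}
Y ∩ Z = {4, 10}
Y ∩ (Y ∩ Z) = {4, 10}
(Y ∩ (Y ∩ Z))ᶜ = {1, 2, 3, 5, 6, 7, 8, 9}
(X ∩ Y) ∪ (Y ∩ (Y ∩ Z))ᶜ = {1, 2, 3, 4, 5, 6, 7, 8, 9}
((X ∩ Y) ∪ (Y ∩ (Y ∩ Z))ᶜ)ᶜ = {10}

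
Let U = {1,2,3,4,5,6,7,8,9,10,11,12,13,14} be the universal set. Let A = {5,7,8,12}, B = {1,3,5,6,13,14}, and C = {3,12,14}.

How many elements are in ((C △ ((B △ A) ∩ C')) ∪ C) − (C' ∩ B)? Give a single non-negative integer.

B △ A = {1,3,6,7,8,12,13,14}
C' = {1,2,4,5,6,7,8,9,10,11,13}
(B △ A) ∩ C' = {1,6,7,8,13}
C △ ((B △ A) ∩ C') = {1,3,6,7,8,12,13,14}
(C △ ((B △ A) ∩ C')) ∪ C = {1,3,6,7,8,12,13,14}
C' ∩ B = {1,5,6,13}
((C △ ((B △ A) ∩ C')) ∪ C) − (C' ∩ B) = {3,7,8,12,14}
|((C △ ((B △ A) ∩ C')) ∪ C) − (C' ∩ B)| = 5

5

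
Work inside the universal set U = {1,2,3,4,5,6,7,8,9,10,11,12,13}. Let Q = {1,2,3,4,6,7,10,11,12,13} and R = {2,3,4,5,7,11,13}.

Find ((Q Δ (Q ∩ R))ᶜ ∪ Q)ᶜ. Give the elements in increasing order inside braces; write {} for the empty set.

{}

Q ∩ R = {2,3,4,7,11,13}
Q Δ (Q ∩ R) = {1,6,10,12}
(Q Δ (Q ∩ R))ᶜ = {2,3,4,5,7,8,9,11,13}
(Q Δ (Q ∩ R))ᶜ ∪ Q = {1,2,3,4,5,6,7,8,9,10,11,12,13}
((Q Δ (Q ∩ R))ᶜ ∪ Q)ᶜ = {}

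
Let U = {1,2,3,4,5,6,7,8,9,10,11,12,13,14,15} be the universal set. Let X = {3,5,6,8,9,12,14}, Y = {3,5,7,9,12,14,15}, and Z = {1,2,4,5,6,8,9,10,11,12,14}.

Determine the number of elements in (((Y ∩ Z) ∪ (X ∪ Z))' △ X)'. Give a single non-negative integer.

Y ∩ Z = {5,9,12,14}
X ∪ Z = {1,2,3,4,5,6,8,9,10,11,12,14}
(Y ∩ Z) ∪ (X ∪ Z) = {1,2,3,4,5,6,8,9,10,11,12,14}
((Y ∩ Z) ∪ (X ∪ Z))' = {7,13,15}
((Y ∩ Z) ∪ (X ∪ Z))' △ X = {3,5,6,7,8,9,12,13,14,15}
(((Y ∩ Z) ∪ (X ∪ Z))' △ X)' = {1,2,4,10,11}
|(((Y ∩ Z) ∪ (X ∪ Z))' △ X)'| = 5

5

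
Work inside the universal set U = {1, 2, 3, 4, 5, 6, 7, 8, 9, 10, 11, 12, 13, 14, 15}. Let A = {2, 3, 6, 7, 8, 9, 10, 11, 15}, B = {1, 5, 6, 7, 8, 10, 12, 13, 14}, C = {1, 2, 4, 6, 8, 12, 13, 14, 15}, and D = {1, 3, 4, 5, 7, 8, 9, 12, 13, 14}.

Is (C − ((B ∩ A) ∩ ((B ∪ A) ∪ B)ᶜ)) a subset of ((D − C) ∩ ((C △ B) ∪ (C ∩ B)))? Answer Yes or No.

B ∩ A = {6, 7, 8, 10}
B ∪ A = {1, 2, 3, 5, 6, 7, 8, 9, 10, 11, 12, 13, 14, 15}
(B ∪ A) ∪ B = {1, 2, 3, 5, 6, 7, 8, 9, 10, 11, 12, 13, 14, 15}
((B ∪ A) ∪ B)ᶜ = {4}
(B ∩ A) ∩ ((B ∪ A) ∪ B)ᶜ = {}
C − ((B ∩ A) ∩ ((B ∪ A) ∪ B)ᶜ) = {1, 2, 4, 6, 8, 12, 13, 14, 15}
D − C = {3, 5, 7, 9}
C △ B = {2, 4, 5, 7, 10, 15}
C ∩ B = {1, 6, 8, 12, 13, 14}
(C △ B) ∪ (C ∩ B) = {1, 2, 4, 5, 6, 7, 8, 10, 12, 13, 14, 15}
(D − C) ∩ ((C △ B) ∪ (C ∩ B)) = {5, 7}
1 ∈ C − ((B ∩ A) ∩ ((B ∪ A) ∪ B)ᶜ) but 1 ∉ (D − C) ∩ ((C △ B) ∪ (C ∩ B)), so the inclusion fails.

No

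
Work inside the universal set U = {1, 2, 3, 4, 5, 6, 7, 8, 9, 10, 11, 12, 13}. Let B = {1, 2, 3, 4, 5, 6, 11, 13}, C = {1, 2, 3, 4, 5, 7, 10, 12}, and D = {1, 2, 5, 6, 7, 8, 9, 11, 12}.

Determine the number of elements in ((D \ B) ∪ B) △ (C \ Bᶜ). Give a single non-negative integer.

7

D \ B = {7, 8, 9, 12}
(D \ B) ∪ B = {1, 2, 3, 4, 5, 6, 7, 8, 9, 11, 12, 13}
Bᶜ = {7, 8, 9, 10, 12}
C \ Bᶜ = {1, 2, 3, 4, 5}
((D \ B) ∪ B) △ (C \ Bᶜ) = {6, 7, 8, 9, 11, 12, 13}
|((D \ B) ∪ B) △ (C \ Bᶜ)| = 7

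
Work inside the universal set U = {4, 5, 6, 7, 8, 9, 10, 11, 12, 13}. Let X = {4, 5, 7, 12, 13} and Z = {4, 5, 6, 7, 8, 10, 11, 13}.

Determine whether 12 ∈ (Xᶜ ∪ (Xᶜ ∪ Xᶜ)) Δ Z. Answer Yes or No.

No

12 ∈ X, so 12 ∉ Xᶜ
12 ∈ X, so 12 ∉ Xᶜ
12 ∈ X, so 12 ∉ Xᶜ
12 ∉ Xᶜ and 12 ∉ Xᶜ, so 12 ∉ Xᶜ ∪ Xᶜ
12 ∉ Xᶜ and 12 ∉ (Xᶜ ∪ Xᶜ), so 12 ∉ Xᶜ ∪ (Xᶜ ∪ Xᶜ)
12 ∉ (Xᶜ ∪ (Xᶜ ∪ Xᶜ)) and 12 ∉ Z, so 12 ∉ (Xᶜ ∪ (Xᶜ ∪ Xᶜ)) Δ Z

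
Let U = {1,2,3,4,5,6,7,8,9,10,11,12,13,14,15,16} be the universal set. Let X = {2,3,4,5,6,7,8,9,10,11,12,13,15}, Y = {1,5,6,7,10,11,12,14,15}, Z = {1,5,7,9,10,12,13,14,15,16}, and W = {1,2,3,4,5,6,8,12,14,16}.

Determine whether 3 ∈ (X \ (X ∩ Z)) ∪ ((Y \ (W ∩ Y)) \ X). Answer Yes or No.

Yes

3 ∈ X and 3 ∉ Z, so 3 ∉ X ∩ Z
3 ∈ X and 3 ∉ (X ∩ Z), so 3 ∈ X \ (X ∩ Z)
3 ∈ W and 3 ∉ Y, so 3 ∉ W ∩ Y
3 ∉ Y and 3 ∉ (W ∩ Y), so 3 ∉ Y \ (W ∩ Y)
3 ∉ (Y \ (W ∩ Y)) and 3 ∈ X, so 3 ∉ (Y \ (W ∩ Y)) \ X
3 ∈ (X \ (X ∩ Z)) and 3 ∉ ((Y \ (W ∩ Y)) \ X), so 3 ∈ (X \ (X ∩ Z)) ∪ ((Y \ (W ∩ Y)) \ X)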